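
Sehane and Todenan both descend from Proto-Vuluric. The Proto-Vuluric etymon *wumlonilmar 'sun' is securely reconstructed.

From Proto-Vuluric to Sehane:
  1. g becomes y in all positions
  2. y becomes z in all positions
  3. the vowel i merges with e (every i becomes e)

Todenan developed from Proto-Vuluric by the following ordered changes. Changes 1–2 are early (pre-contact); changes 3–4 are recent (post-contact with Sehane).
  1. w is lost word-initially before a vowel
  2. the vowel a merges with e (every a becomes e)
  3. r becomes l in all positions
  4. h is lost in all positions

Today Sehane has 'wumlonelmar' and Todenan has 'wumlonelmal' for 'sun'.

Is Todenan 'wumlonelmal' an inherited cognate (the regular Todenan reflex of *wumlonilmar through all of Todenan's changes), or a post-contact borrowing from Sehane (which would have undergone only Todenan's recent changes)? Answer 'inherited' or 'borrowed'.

borrowed

If inherited, *wumlonilmar would pass through all of Todenan's changes:
Todenan: *wumlonilmar > umlonilmar > umlonilmer > umlonilmel  (by glide loss, vowel merger, unconditioned shift)
If borrowed from Sehane 'wumlonelmar' after the early changes, it would undergo only the recent ones:
  rule 3 (unconditioned shift): wumlonelmar → wumlonelmal
  rule 4 (h-loss): no change (wumlonelmal)
  ⇒ as a loan: wumlonelmal
Todenan 'wumlonelmal' matches the loan outcome 'wumlonelmal', not the inherited 'umlonilmel' — it skipped the early Todenan changes, so it was borrowed from Sehane.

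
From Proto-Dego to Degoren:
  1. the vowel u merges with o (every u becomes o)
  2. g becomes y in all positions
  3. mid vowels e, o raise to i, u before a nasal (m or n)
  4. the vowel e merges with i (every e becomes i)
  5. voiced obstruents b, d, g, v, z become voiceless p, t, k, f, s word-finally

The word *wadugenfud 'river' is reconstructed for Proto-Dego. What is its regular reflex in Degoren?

wadoyinfot

Degoren: *wadugenfud
  wadugenfud → wadogenfod   [vowel merger]
  wadogenfod → wadoyenfod   [unconditioned shift]
  wadoyenfod → wadoyinfod   [pre-nasal raising]
  wadoyinfod (rule 4 does not apply)
  wadoyinfod → wadoyinfot   [final devoicing]
  giving Degoren wadoyinfot.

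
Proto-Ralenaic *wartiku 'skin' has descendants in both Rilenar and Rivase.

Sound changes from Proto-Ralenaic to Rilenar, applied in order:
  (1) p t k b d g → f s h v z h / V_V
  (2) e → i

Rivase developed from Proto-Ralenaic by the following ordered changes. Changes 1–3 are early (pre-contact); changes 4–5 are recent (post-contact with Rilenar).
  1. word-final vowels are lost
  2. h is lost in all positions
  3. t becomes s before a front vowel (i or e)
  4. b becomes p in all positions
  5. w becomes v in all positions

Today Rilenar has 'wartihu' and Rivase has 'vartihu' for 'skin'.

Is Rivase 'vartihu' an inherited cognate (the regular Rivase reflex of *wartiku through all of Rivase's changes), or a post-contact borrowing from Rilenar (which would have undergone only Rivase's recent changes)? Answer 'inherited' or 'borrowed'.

If inherited, *wartiku would pass through all of Rivase's changes:
Rivase: *wartiku > wartik > warsik > varsik  (by apocope, palatalisation, unconditioned shift)
If borrowed from Rilenar 'wartihu' after the early changes, it would undergo only the recent ones:
  rule 4 (unconditioned shift): no change (wartihu)
  rule 5 (unconditioned shift): wartihu → vartihu
  ⇒ as a loan: vartihu
Rivase 'vartihu' matches the loan outcome 'vartihu', not the inherited 'varsik' — it skipped the early Rivase changes, so it was borrowed from Rilenar.

borrowed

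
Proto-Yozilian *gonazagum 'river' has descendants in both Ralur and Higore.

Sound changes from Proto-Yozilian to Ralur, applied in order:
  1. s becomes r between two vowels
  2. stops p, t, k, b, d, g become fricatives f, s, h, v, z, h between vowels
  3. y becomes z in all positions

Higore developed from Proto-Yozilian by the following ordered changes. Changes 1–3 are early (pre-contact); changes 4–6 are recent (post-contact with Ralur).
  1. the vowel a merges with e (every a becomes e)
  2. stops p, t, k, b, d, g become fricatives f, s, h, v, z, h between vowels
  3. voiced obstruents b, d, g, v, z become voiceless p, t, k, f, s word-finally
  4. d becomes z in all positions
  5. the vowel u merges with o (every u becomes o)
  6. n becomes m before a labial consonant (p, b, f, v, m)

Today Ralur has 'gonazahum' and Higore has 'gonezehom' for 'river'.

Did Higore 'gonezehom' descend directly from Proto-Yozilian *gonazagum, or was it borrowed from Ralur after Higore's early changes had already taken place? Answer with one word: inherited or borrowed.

If inherited, *gonazagum would pass through all of Higore's changes:
Higore: start from *gonazagum.
  rule 1 (vowel merger): gonazagum → gonezegum
  rule 2 (intervocalic lenition): gonezegum → gonezehum
  rule 3: no change — gonezehum
  rule 4: no change — gonezehum
  rule 5 (vowel merger): gonezehum → gonezehom
  rule 6: no change — gonezehom
  ⇒ Higore gonezehom
If borrowed from Ralur 'gonazahum' after the early changes, it would undergo only the recent ones:
  rule 4 (unconditioned shift): no change (gonazahum)
  rule 5 (vowel merger): gonazahum → gonazahom
  rule 6 (nasal place assimilation): no change (gonazahom)
  ⇒ as a loan: gonazahom
Higore 'gonezehom' matches the inherited outcome exactly, so it is an inherited cognate, not a loan.

inherited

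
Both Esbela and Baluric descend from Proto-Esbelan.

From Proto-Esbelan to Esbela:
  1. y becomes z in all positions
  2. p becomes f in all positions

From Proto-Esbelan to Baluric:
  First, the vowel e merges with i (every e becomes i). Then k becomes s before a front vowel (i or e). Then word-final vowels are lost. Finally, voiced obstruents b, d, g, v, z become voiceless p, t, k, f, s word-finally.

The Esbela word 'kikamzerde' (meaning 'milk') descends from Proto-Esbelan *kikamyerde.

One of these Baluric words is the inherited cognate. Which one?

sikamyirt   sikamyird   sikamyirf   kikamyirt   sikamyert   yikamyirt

Baluric: *kikamyerde > kikamyirdi > sikamyirdi > sikamyird > sikamyirt  (by vowel merger, palatalisation, apocope, final devoicing)
Only 'sikamyirt' matches the regular Baluric development of *kikamyerde.

sikamyirt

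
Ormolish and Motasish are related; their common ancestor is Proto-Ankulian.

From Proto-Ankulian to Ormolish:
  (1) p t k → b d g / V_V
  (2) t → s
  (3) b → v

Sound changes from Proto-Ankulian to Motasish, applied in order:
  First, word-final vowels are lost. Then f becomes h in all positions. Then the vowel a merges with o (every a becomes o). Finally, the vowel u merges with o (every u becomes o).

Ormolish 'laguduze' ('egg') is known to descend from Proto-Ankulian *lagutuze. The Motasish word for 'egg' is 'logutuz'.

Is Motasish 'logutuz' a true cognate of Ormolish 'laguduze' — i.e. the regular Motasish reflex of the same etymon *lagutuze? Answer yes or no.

Derive the expected Motasish reflex of *lagutuze:
Motasish: *lagutuze
  lagutuze → lagutuz   [apocope]
  lagutuz (rule 2 does not apply)
  lagutuz → logutuz   [vowel merger]
  logutuz → logotoz   [vowel merger]
  giving Motasish logotoz.
The regular Motasish reflex would be 'logotoz', but the attested form is 'logutuz'. The correspondence is irregular, so they are not cognates (the Motasish form has a different source).

no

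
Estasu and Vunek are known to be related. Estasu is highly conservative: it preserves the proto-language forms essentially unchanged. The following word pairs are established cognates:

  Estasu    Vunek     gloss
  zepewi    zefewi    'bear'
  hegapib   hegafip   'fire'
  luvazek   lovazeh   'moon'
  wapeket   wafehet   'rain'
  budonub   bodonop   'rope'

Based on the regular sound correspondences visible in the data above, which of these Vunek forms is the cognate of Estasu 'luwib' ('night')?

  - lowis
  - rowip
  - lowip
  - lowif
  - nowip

budonub ~ bodonop — Estasu u corresponds to Vunek o after a consonant, before a consonant other than r, m, n, p, b, f, v.
hegapib ~ hegafip, budonub ~ bodonop — Estasu b corresponds to Vunek p word-finally.
Applying these to Estasu 'luwib':
  luwib → lowib   (u→o after a consonant, before a consonant other than r, m, n, p, b, f, v)
  lowib → lowip   (b→p word-finally)
So the Vunek cognate is 'lowip'.

lowip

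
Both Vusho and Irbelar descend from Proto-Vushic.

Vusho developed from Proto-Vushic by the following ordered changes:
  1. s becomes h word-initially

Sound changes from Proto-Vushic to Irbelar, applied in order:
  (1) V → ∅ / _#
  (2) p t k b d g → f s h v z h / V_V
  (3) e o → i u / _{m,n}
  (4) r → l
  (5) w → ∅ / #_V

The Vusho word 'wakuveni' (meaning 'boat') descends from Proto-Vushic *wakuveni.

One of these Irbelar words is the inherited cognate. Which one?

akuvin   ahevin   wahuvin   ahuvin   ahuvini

ahuvin

Irbelar: start from *wakuveni.
  rule 1 (apocope): wakuveni → wakuven
  rule 2 (intervocalic lenition): wakuven → wahuven
  rule 3 (pre-nasal raising): wahuven → wahuvin
  rule 4: no change — wahuvin
  rule 5 (glide loss): wahuvin → ahuvin
  ⇒ Irbelar ahuvin
Among the options, 'ahuvin' alone shows every Irbelar change applied in order.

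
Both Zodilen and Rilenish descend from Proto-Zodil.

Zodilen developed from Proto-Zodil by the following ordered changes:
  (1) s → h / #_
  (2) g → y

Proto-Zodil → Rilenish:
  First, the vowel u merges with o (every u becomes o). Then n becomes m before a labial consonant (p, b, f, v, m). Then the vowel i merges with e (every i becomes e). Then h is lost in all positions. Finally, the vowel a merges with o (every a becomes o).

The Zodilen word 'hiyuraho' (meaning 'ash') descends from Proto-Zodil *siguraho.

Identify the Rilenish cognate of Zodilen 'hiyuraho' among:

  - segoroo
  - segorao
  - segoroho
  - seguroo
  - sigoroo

segoroo

Rilenish: *siguraho
  siguraho → sigoraho   [vowel merger]
  sigoraho (rule 2 does not apply)
  sigoraho → segoraho   [vowel merger]
  segoraho → segorao   [h-loss]
  segorao → segoroo   [vowel merger]
  giving Rilenish segoroo.
Only 'segoroo' matches the regular Rilenish development of *siguraho.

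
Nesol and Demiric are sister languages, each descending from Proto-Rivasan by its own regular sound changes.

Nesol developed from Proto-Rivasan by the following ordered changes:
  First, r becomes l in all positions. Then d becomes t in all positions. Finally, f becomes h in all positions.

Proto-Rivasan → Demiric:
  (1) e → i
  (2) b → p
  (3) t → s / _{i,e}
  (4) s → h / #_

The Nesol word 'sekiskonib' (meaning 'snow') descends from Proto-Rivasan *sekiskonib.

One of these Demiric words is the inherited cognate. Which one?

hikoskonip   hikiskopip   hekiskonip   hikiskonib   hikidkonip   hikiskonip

hikiskonip

Demiric: start from *sekiskonib.
  rule 1 (vowel merger): sekiskonib → sikiskonib
  rule 2 (unconditioned shift): sikiskonib → sikiskonip
  rule 3: no change — sikiskonip
  rule 4 (debuccalisation): sikiskonip → hikiskonip
  ⇒ Demiric hikiskonip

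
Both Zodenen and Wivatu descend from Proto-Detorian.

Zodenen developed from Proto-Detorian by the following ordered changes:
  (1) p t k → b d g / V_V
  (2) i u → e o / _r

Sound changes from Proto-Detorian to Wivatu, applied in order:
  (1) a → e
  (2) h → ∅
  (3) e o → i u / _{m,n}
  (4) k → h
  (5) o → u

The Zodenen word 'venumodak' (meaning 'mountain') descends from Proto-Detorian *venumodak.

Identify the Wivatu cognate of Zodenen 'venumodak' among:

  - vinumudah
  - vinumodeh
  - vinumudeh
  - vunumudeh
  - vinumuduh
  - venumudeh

vinumudeh

Wivatu: *venumodak > venumodek > vinumodek > vinumodeh > vinumudeh  (by vowel merger, pre-nasal raising, unconditioned shift, vowel merger)
Only 'vinumudeh' matches the regular Wivatu development of *venumodak.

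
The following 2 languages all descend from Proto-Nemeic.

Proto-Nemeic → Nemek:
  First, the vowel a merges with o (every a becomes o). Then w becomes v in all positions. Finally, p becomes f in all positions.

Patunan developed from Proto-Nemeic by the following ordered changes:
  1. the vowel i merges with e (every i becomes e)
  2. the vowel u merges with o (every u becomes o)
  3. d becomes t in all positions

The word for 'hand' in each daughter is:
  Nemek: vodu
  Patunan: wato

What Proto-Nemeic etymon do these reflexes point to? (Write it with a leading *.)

*wadu

Position 3: Nemek has d, Patunan has t. Nemek preserves d here (none of its changes turn any other segment into d), so the proto-segment is *d.
Position 4: Nemek has u, Patunan has o. Nemek preserves u here (none of its changes turn any other segment into u), so the proto-segment is *u.
Continuing position by position gives *wadu; check it forward:
Nemek: start from *wadu.
  rule 1 (vowel merger): wadu → wodu
  rule 2 (unconditioned shift): wodu → vodu
  rule 3: no change — vodu
  ⇒ Nemek vodu
Patunan: *wadu > wado > wato  (by vowel merger, unconditioned shift)
No other proto-form is consistent with every reflex, so the reconstruction is *wadu.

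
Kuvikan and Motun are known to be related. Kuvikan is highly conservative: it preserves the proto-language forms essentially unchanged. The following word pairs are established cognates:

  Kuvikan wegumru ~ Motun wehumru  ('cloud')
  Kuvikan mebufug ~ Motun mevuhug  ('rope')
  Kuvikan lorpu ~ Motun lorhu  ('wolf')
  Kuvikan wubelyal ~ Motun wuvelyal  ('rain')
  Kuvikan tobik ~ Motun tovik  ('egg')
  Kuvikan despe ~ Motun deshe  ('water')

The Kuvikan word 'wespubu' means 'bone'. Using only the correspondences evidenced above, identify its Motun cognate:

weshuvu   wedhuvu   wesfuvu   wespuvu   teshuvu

lorpu ~ lorhu — Kuvikan p corresponds to Motun h after a consonant, before a back vowel.
mebufug ~ mevuhug — Kuvikan b corresponds to Motun v between vowels (before a back vowel).
Applying these to Kuvikan 'wespubu':
  wespubu → weshubu   (p→h after a consonant, before a back vowel)
  weshubu → weshuvu   (b→v between vowels (before a back vowel))
So the Motun cognate is 'weshuvu'.

weshuvu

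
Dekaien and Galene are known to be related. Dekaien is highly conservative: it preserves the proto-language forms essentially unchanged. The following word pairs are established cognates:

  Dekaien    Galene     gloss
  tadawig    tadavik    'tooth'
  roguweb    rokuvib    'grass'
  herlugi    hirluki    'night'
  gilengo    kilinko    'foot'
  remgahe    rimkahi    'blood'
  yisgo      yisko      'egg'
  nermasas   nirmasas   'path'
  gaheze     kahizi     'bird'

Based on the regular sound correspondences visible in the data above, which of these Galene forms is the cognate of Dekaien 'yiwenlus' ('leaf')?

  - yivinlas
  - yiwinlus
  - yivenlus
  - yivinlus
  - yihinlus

roguweb ~ rokuvib — Dekaien w corresponds to Galene v between vowels (before a front vowel).
gilengo ~ kilinko — Dekaien e corresponds to Galene i after a consonant, before a nasal.
Applying these to Dekaien 'yiwenlus':
  yiwenlus → yivenlus   (w→v between vowels (before a front vowel))
  yivenlus → yivinlus   (e→i after a consonant, before a nasal)
So the Galene cognate is 'yivinlus'.

yivinlus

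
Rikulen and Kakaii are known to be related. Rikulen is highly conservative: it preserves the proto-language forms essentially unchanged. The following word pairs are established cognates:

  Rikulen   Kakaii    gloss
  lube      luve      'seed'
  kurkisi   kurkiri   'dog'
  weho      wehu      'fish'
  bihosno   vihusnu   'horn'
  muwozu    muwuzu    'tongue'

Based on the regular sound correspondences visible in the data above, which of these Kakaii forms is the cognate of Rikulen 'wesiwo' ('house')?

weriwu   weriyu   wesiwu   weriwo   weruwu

weriwu

kurkisi ~ kurkiri — Rikulen s corresponds to Kakaii r between vowels (before a front vowel).
weho ~ wehu, bihosno ~ vihusnu — Rikulen o corresponds to Kakaii u word-finally.
Applying these to Rikulen 'wesiwo':
  wesiwo → weriwo   (s→r between vowels (before a front vowel))
  weriwo → weriwu   (o→u word-finally)
So the Kakaii cognate is 'weriwu'.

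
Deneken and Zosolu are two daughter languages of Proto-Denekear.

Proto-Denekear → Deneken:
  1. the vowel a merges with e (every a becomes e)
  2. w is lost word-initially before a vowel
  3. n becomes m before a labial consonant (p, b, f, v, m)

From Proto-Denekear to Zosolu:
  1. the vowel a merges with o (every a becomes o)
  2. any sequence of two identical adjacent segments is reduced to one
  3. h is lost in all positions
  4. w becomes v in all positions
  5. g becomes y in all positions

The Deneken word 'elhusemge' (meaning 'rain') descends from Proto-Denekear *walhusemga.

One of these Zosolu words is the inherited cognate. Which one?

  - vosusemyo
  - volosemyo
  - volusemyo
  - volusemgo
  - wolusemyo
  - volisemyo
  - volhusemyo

volusemyo

Zosolu: start from *walhusemga.
  rule 1 (vowel merger): walhusemga → wolhusemgo
  rule 2: no change — wolhusemgo
  rule 3 (h-loss): wolhusemgo → wolusemgo
  rule 4 (unconditioned shift): wolusemgo → volusemgo
  rule 5 (unconditioned shift): volusemgo → volusemyo
  ⇒ Zosolu volusemyo
The other candidates each miss or misapply at least one Zosolu change.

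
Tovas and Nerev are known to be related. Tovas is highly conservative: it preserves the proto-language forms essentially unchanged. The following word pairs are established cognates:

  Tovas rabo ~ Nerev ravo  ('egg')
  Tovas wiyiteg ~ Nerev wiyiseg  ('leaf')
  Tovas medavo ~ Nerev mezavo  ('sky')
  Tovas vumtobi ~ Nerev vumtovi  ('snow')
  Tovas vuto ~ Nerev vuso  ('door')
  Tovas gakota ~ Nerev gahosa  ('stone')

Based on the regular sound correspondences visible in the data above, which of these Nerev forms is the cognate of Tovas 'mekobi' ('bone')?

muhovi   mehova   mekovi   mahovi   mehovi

gakota ~ gahosa — Tovas k corresponds to Nerev h between vowels (before a back vowel).
vumtobi ~ vumtovi — Tovas b corresponds to Nerev v between vowels (before a front vowel).
Applying these to Tovas 'mekobi':
  mekobi → mehobi   (k→h between vowels (before a back vowel))
  mehobi → mehovi   (b→v between vowels (before a front vowel))
So the Nerev cognate is 'mehovi'.

mehovi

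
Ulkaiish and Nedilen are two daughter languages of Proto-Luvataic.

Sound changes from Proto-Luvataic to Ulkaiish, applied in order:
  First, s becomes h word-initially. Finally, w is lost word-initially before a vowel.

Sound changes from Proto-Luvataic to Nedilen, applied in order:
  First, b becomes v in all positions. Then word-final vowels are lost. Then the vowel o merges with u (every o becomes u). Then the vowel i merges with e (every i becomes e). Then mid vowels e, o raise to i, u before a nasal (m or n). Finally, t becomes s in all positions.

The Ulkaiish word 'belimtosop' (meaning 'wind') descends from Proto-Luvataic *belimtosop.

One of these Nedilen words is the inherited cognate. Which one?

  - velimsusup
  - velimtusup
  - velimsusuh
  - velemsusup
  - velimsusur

Nedilen: start from *belimtosop.
  rule 1 (unconditioned shift): belimtosop → velimtosop
  rule 2: no change — velimtosop
  rule 3 (vowel merger): velimtosop → velimtusup
  rule 4 (vowel merger): velimtusup → velemtusup
  rule 5 (pre-nasal raising): velemtusup → velimtusup
  rule 6 (unconditioned shift): velimtusup → velimsusup
  ⇒ Nedilen velimsusup

velimsusup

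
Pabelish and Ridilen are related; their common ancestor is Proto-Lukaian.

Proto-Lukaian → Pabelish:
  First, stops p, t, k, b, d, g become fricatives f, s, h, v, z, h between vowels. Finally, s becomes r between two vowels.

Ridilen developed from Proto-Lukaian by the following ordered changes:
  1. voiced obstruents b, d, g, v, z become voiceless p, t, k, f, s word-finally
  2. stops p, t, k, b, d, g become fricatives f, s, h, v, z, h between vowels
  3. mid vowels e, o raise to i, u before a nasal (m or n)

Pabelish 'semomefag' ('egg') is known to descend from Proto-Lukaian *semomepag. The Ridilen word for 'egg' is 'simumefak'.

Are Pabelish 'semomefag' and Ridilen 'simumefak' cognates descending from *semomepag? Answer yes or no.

Derive the expected Ridilen reflex of *semomepag:
Ridilen: *semomepag
  semomepag → semomepak   [final devoicing]
  semomepak → semomefak   [intervocalic lenition]
  semomefak → simumefak   [pre-nasal raising]
  giving Ridilen simumefak.
Ridilen 'simumefak' matches the regular reflex exactly, so the pair is cognate.

yes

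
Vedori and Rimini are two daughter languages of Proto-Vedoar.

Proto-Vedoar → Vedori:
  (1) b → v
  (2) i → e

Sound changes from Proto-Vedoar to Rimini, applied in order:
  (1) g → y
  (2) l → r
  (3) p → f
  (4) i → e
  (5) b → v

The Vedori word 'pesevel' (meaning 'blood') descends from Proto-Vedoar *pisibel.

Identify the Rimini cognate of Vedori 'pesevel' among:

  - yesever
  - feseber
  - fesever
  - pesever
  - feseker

Rimini: *pisibel > pisiber > fisiber > feseber > fesever  (by unconditioned shift, unconditioned shift, vowel merger, unconditioned shift)
Among the options, 'fesever' alone shows every Rimini change applied in order.

fesever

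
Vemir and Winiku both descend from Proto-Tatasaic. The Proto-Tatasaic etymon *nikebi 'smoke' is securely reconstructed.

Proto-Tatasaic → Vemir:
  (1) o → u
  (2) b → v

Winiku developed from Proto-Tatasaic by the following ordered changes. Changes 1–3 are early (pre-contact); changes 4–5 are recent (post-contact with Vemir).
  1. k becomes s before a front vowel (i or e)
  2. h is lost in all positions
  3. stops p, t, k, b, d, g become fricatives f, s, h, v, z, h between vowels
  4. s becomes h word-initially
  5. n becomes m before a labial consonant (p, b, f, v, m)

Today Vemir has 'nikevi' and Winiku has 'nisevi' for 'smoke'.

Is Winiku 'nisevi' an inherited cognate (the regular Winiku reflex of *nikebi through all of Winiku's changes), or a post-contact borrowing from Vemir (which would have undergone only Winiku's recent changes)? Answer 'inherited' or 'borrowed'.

If inherited, *nikebi would pass through all of Winiku's changes:
Winiku: *nikebi
  nikebi → nisebi   [palatalisation]
  nisebi (rule 2 does not apply)
  nisebi → nisevi   [intervocalic lenition]
  nisevi (rule 4 does not apply)
  nisevi (rule 5 does not apply)
  giving Winiku nisevi.
If borrowed from Vemir 'nikevi' after the early changes, it would undergo only the recent ones:
  rule 4 (debuccalisation): no change (nikevi)
  rule 5 (nasal place assimilation): no change (nikevi)
  ⇒ as a loan: nikevi
Winiku 'nisevi' matches the inherited outcome exactly, so it is an inherited cognate, not a loan.

inherited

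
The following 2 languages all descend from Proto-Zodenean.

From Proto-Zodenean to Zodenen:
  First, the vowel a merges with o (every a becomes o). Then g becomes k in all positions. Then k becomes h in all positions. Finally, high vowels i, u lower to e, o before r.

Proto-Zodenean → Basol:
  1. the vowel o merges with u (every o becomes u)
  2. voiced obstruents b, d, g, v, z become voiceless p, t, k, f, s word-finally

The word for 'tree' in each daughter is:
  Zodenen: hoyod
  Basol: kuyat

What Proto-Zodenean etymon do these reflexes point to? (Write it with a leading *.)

Position 2: Zodenen has o, Basol has u. Taking the neighbouring segments as reconstructed: Zodenen o could go back to *a or *o; Basol u could go back to *o or *u — the one source consistent with every daughter is *o.
Position 4: Zodenen has o, Basol has a. Basol preserves a here (none of its changes turn any other segment into a), so the proto-segment is *a.
Verify the candidate proto-form against each daughter:
Zodenen: *koyad > koyod > hoyod  (by vowel merger, unconditioned shift)
Basol: start from *koyad.
  rule 1 (vowel merger): koyad → kuyad
  rule 2 (final devoicing): kuyad → kuyat
  ⇒ Basol kuyat
Only *koyad yields all of Zodenen hoyod, Basol kuyat.

*koyad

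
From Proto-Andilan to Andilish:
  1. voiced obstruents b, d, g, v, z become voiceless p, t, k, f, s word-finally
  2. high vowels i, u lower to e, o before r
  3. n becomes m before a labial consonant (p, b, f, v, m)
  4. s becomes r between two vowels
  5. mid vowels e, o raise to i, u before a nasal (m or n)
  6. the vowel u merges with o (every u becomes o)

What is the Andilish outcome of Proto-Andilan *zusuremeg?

Andilish: *zusuremeg > zusuremek > zusoremek > zuroremek > zurorimek > zororimek  (by final devoicing, pre-rhotic lowering, rhotacism, pre-nasal raising, vowel merger)

zororimek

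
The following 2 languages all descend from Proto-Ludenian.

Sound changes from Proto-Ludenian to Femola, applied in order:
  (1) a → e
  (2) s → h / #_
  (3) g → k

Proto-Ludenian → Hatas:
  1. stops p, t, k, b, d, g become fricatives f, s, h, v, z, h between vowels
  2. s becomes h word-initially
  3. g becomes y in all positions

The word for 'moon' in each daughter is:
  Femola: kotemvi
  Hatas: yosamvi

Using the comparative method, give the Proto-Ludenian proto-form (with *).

Position 4: Femola has e, Hatas has a. Hatas preserves a here (none of its changes turn any other segment into a), so the proto-segment is *a.
Position 1: Femola has k, Hatas has y. Taking the neighbouring segments as reconstructed: Femola k could go back to *k or *g; Hatas y could go back to *g or *y — the one source consistent with every daughter is *g.
Position 3: Femola has t, Hatas has s. Femola preserves t here (none of its changes turn any other segment into t), so the proto-segment is *t.
This points to *gotamvi. Verify forward in each daughter:
Femola: start from *gotamvi.
  rule 1 (vowel merger): gotamvi → gotemvi
  rule 2: no change — gotemvi
  rule 3 (unconditioned shift): gotemvi → kotemvi
  ⇒ Femola kotemvi
Hatas: *gotamvi > gosamvi > yosamvi  (by intervocalic lenition, unconditioned shift)
No other proto-form is consistent with every reflex, so the reconstruction is *gotamvi.

*gotamvi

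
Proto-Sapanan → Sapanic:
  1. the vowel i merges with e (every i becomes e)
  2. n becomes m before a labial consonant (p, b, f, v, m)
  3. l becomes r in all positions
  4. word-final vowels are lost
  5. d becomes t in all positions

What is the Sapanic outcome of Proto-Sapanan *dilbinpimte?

Sapanic: *dilbinpimte
  dilbinpimte → delbenpemte   [vowel merger]
  delbenpemte → delbempemte   [nasal place assimilation]
  delbempemte → derbempemte   [unconditioned shift]
  derbempemte → derbempemt   [apocope]
  derbempemt → terbempemt   [unconditioned shift]
  giving Sapanic terbempemt.

terbempemt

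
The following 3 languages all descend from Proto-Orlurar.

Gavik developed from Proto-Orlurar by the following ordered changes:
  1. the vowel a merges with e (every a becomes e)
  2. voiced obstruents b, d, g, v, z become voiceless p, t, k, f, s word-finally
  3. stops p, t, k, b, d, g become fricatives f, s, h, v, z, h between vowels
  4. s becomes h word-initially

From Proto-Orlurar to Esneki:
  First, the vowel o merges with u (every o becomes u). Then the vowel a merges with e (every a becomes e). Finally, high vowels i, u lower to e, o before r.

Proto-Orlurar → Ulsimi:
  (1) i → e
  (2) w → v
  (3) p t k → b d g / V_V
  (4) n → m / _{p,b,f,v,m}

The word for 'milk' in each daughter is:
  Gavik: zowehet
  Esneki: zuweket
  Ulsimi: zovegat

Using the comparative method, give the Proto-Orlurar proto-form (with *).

*zowekat

Position 5: Gavik has h, Esneki has k, Ulsimi has g. Esneki preserves k here (none of its changes turn any other segment into k), so the proto-segment is *k.
Position 2: Gavik has o, Esneki has u, Ulsimi has o. Gavik preserves o here (none of its changes turn any other segment into o), so the proto-segment is *o.
Position 6: Gavik has e, Esneki has e, Ulsimi has a. Ulsimi preserves a here (none of its changes turn any other segment into a), so the proto-segment is *a.
Continuing position by position gives *zowekat; check it forward:
Gavik: *zowekat > zoweket > zowehet  (by vowel merger, intervocalic lenition)
Esneki: *zowekat
  zowekat → zuwekat   [vowel merger]
  zuwekat → zuweket   [vowel merger]
  zuweket (rule 3 does not apply)
  giving Esneki zuweket.
Ulsimi: *zowekat > zovekat > zovegat  (by unconditioned shift, intervocalic voicing)
Only *zowekat yields all of Gavik zowehet, Esneki zuweket, Ulsimi zovegat.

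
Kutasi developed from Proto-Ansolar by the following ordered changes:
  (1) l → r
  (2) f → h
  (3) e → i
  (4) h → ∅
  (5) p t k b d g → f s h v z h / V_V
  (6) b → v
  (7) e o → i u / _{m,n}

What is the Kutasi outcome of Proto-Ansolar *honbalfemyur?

Kutasi: start from *honbalfemyur.
  rule 1 (unconditioned shift): honbalfemyur → honbarfemyur
  rule 2 (unconditioned shift): honbarfemyur → honbarhemyur
  rule 3 (vowel merger): honbarhemyur → honbarhimyur
  rule 4 (h-loss): honbarhimyur → onbarimyur
  rule 5: no change — onbarimyur
  rule 6 (unconditioned shift): onbarimyur → onvarimyur
  rule 7 (pre-nasal raising): onvarimyur → unvarimyur
  ⇒ Kutasi unvarimyur

unvarimyur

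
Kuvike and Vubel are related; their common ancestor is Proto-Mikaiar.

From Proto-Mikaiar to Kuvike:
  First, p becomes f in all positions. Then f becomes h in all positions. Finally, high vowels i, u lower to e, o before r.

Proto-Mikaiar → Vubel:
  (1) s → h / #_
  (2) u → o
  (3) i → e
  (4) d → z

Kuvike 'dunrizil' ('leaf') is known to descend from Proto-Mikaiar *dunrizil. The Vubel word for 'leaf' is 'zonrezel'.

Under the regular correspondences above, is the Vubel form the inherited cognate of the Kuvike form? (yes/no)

Derive the expected Vubel reflex of *dunrizil:
Vubel: *dunrizil
  dunrizil (rule 1 does not apply)
  dunrizil → donrizil   [vowel merger]
  donrizil → donrezel   [vowel merger]
  donrezel → zonrezel   [unconditioned shift]
  giving Vubel zonrezel.
Vubel 'zonrezel' matches the regular reflex exactly, so the pair is cognate.

yes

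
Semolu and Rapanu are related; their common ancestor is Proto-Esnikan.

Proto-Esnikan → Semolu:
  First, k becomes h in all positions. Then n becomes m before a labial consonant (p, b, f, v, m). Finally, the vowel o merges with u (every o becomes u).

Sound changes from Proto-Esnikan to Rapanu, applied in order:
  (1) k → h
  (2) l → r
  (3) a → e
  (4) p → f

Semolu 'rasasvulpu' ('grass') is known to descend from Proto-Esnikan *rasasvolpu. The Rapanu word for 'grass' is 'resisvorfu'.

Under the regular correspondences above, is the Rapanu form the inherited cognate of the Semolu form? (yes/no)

no

Derive the expected Rapanu reflex of *rasasvolpu:
Rapanu: *rasasvolpu > rasasvorpu > resesvorpu > resesvorfu  (by unconditioned shift, vowel merger, unconditioned shift)
The regular Rapanu reflex would be 'resesvorfu', but the attested form is 'resisvorfu'. The correspondence is irregular, so they are not cognates (the Rapanu form has a different source).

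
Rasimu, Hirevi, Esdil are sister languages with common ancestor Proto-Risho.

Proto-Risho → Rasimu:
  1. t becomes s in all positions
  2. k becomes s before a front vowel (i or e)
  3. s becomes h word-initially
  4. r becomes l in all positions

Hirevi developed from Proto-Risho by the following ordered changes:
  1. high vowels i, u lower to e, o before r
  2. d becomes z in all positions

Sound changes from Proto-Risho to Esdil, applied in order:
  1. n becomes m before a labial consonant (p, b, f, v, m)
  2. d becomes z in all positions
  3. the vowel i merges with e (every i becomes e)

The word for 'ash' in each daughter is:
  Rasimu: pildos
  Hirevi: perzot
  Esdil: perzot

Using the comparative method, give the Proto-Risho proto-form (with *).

*pirdot

Position 4: Rasimu has d, Hirevi has z, Esdil has z. Rasimu preserves d here (none of its changes turn any other segment into d), so the proto-segment is *d.
Position 2: Rasimu has i, Hirevi has e, Esdil has e. Rasimu preserves i here (none of its changes turn any other segment into i), so the proto-segment is *i.
Position 6: Rasimu has s, Hirevi has t, Esdil has t. Hirevi preserves t here (none of its changes turn any other segment into t), so the proto-segment is *t.
This points to *pirdot. Verify forward in each daughter:
Rasimu: start from *pirdot.
  rule 1 (unconditioned shift): pirdot → pirdos
  rule 2: no change — pirdos
  rule 3: no change — pirdos
  rule 4 (unconditioned shift): pirdos → pildos
  ⇒ Rasimu pildos
Hirevi: *pirdot > perdot > perzot  (by pre-rhotic lowering, unconditioned shift)
Esdil: *pirdot
  pirdot (rule 1 does not apply)
  pirdot → pirzot   [unconditioned shift]
  pirzot → perzot   [vowel merger]
  giving Esdil perzot.
No other proto-form is consistent with every reflex, so the reconstruction is *pirdot.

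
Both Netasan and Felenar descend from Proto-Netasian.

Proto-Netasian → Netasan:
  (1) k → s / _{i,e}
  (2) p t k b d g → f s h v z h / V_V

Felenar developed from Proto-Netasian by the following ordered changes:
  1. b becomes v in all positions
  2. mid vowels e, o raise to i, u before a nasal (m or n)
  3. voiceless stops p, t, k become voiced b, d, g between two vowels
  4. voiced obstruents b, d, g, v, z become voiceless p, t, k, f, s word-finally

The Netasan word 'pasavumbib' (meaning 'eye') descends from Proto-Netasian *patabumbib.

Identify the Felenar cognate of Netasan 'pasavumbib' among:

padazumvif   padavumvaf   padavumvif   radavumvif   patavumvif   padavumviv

Felenar: start from *patabumbib.
  rule 1 (unconditioned shift): patabumbib → patavumviv
  rule 2: no change — patavumviv
  rule 3 (intervocalic voicing): patavumviv → padavumviv
  rule 4 (final devoicing): padavumviv → padavumvif
  ⇒ Felenar padavumvif
Among the options, 'padavumvif' alone shows every Felenar change applied in order.

padavumvif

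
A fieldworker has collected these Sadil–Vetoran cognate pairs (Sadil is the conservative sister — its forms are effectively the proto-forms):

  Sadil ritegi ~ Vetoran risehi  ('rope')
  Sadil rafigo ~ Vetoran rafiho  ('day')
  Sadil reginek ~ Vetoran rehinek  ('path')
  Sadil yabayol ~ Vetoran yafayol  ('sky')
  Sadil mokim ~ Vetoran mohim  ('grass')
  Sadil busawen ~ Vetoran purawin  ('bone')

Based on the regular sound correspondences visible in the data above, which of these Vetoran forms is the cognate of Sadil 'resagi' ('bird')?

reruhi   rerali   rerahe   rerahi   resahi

busawen ~ purawin — Sadil s corresponds to Vetoran r between vowels (before a back vowel).
ritegi ~ risehi, reginek ~ rehinek — Sadil g corresponds to Vetoran h between vowels (before a front vowel).
Applying these to Sadil 'resagi':
  resagi → reragi   (s→r between vowels (before a back vowel))
  reragi → rerahi   (g→h between vowels (before a front vowel))
So the Vetoran cognate is 'rerahi'.

rerahi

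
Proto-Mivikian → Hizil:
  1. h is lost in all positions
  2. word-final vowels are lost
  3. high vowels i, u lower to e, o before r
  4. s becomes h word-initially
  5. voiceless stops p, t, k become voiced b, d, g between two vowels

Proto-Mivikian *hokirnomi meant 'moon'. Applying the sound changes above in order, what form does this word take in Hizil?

Hizil: *hokirnomi > okirnomi > okirnom > okernom > ogernom  (by h-loss, apocope, pre-rhotic lowering, intervocalic voicing)

ogernom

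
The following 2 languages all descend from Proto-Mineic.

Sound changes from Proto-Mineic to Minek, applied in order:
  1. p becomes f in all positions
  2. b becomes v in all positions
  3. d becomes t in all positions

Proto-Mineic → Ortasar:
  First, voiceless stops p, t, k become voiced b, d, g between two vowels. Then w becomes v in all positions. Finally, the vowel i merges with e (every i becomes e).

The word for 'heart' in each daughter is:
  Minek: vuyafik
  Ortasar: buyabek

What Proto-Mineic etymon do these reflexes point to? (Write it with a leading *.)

Position 6: Minek has i, Ortasar has e. Minek preserves i here (none of its changes turn any other segment into i), so the proto-segment is *i.
Position 5: Minek has f, Ortasar has b. Taking the neighbouring segments as reconstructed: Minek f could go back to *p or *f; Ortasar b could go back to *p or *b — the one source consistent with every daughter is *p.
Verify the candidate proto-form against each daughter:
Minek: *buyapik > buyafik > vuyafik  (by unconditioned shift, unconditioned shift)
Ortasar: start from *buyapik.
  rule 1 (intervocalic voicing): buyapik → buyabik
  rule 2: no change — buyabik
  rule 3 (vowel merger): buyabik → buyabek
  ⇒ Ortasar buyabek
*buyapik is the unique common source.

*buyapik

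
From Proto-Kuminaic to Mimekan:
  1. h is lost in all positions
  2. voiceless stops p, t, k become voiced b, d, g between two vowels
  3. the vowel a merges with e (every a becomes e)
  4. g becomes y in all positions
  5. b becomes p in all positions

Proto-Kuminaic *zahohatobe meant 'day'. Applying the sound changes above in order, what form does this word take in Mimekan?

Mimekan: start from *zahohatobe.
  rule 1 (h-loss): zahohatobe → zaoatobe
  rule 2 (intervocalic voicing): zaoatobe → zaoadobe
  rule 3 (vowel merger): zaoadobe → zeoedobe
  rule 4: no change — zeoedobe
  rule 5 (unconditioned shift): zeoedobe → zeoedope
  ⇒ Mimekan zeoedope

zeoedope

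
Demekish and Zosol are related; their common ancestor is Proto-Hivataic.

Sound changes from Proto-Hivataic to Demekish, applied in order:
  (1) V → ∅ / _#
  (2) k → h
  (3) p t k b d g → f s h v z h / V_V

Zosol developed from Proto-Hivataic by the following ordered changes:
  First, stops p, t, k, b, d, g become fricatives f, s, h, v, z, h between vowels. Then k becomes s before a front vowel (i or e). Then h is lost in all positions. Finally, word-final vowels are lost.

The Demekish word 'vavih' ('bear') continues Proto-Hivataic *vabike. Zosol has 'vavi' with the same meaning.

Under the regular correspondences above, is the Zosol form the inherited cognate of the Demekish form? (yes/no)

yes

Derive the expected Zosol reflex of *vabike:
Zosol: start from *vabike.
  rule 1 (intervocalic lenition): vabike → vavihe
  rule 2: no change — vavihe
  rule 3 (h-loss): vavihe → vavie
  rule 4 (apocope): vavie → vavi
  ⇒ Zosol vavi
Zosol 'vavi' matches the regular reflex exactly, so the pair is cognate.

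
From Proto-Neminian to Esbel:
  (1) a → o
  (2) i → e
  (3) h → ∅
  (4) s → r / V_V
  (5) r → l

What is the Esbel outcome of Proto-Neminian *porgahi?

polgoe

Esbel: *porgahi > porgohi > porgohe > porgoe > polgoe  (by vowel merger, vowel merger, h-loss, unconditioned shift)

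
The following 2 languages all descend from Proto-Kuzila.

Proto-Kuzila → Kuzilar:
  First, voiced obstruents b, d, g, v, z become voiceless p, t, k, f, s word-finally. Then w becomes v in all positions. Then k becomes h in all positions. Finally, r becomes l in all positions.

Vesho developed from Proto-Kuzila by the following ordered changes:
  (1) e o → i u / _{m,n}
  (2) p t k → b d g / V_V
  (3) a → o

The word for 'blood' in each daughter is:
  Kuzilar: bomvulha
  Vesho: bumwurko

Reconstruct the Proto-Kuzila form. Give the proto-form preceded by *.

Position 8: Kuzilar has a, Vesho has o. Kuzilar preserves a here (none of its changes turn any other segment into a), so the proto-segment is *a.
Position 2: Kuzilar has o, Vesho has u. Kuzilar preserves o here (none of its changes turn any other segment into o), so the proto-segment is *o.
Position 6: Kuzilar has l, Vesho has r. Vesho preserves r here (none of its changes turn any other segment into r), so the proto-segment is *r.
Continuing position by position gives *bomwurka; check it forward:
Kuzilar: start from *bomwurka.
  rule 1: no change — bomwurka
  rule 2 (unconditioned shift): bomwurka → bomvurka
  rule 3 (unconditioned shift): bomvurka → bomvurha
  rule 4 (unconditioned shift): bomvurha → bomvulha
  ⇒ Kuzilar bomvulha
Vesho: *bomwurka
  bomwurka → bumwurka   [pre-nasal raising]
  bumwurka (rule 2 does not apply)
  bumwurka → bumwurko   [vowel merger]
  giving Vesho bumwurko.
Only *bomwurka yields all of Kuzilar bomvulha, Vesho bumwurko.

*bomwurka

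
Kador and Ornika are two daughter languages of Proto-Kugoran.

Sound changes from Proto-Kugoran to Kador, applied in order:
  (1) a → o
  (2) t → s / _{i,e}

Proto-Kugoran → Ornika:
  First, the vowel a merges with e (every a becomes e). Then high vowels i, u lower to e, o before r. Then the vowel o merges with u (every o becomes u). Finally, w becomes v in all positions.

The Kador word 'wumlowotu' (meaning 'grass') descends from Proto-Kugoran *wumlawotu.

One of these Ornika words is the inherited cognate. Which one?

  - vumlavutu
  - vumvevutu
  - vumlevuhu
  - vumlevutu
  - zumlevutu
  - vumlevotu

vumlevutu

Ornika: *wumlawotu > wumlewotu > wumlewutu > vumlevutu  (by vowel merger, vowel merger, unconditioned shift)
The other candidates each miss or misapply at least one Ornika change.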